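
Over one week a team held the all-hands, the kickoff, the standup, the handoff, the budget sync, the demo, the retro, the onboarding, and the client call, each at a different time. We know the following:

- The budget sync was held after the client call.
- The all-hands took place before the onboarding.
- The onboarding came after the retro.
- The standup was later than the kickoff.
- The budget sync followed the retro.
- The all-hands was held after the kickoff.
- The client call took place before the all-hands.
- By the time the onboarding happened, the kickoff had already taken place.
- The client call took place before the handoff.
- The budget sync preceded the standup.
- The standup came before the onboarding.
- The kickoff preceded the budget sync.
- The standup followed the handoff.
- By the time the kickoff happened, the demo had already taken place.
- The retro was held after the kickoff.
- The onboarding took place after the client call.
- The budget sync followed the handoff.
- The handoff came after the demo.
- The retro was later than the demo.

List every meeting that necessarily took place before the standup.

the budget sync, the client call, the demo, the handoff, the kickoff, the retro

Directly stated before the standup: the budget sync, the handoff, and the kickoff.
The client call reaches the standup via the client call → the budget sync → the standup.
The demo reaches the standup via the demo → the kickoff → the standup.
The retro reaches the standup via the retro → the budget sync → the standup.
No chain forces the all-hands (or any of the others) ahead of the standup.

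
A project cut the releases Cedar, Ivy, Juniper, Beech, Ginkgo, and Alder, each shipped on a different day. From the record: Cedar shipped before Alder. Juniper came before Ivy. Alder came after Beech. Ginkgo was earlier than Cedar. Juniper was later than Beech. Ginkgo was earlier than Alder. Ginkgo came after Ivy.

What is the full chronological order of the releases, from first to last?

The constraints fix every adjacent pair, so only one ordering works:
Beech → Juniper → Ivy → Ginkgo → Cedar → Alder.

Beech, Juniper, Ivy, Ginkgo, Cedar, Alder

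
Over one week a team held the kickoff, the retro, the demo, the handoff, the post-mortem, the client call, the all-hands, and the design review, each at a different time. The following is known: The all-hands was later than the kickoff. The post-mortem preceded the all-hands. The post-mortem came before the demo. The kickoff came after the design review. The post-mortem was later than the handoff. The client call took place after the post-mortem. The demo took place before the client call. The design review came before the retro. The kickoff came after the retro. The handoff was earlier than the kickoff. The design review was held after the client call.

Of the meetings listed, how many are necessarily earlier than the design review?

Directly stated before the design review: the client call.
The demo reaches the design review via the demo → the client call → the design review.
The handoff reaches the design review via the handoff → the post-mortem → the client call → the design review.
The post-mortem reaches the design review via the post-mortem → the client call → the design review.
That's the client call, the demo, the handoff, and the post-mortem — 4 in all.

4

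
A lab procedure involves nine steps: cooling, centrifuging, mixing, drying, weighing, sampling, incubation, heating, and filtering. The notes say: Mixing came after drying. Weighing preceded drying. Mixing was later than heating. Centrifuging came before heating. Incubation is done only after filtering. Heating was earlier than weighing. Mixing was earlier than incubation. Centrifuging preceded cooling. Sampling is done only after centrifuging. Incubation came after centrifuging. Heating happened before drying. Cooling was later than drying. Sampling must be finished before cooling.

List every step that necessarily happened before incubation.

centrifuging, drying, filtering, heating, mixing, weighing

Directly stated before incubation: centrifuging, filtering, and mixing.
Drying reaches incubation via drying → mixing → incubation.
Heating reaches incubation via heating → mixing → incubation.
Weighing reaches incubation via weighing → drying → mixing → incubation.
No chain forces cooling (or any of the others) ahead of incubation.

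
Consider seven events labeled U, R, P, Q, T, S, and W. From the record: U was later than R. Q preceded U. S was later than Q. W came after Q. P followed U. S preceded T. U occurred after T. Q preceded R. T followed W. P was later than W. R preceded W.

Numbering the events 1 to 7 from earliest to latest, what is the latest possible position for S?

4

S must come before P, T, and U — 3 events forced after it.
Everything else can be placed before S in some valid order, so S can sit as late as position 7 − 3 = 4.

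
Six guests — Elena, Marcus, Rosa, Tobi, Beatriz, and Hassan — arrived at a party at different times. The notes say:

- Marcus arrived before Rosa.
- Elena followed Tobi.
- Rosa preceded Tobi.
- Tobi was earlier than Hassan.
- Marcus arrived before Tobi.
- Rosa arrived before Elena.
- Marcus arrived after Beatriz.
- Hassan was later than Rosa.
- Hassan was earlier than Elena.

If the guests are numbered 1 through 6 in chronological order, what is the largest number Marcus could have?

Marcus must come before Elena, Hassan, Rosa, and Tobi — 4 guests forced after them.
Everything else can be placed before Marcus in some valid order, so Marcus can sit as late as position 6 − 4 = 2.

2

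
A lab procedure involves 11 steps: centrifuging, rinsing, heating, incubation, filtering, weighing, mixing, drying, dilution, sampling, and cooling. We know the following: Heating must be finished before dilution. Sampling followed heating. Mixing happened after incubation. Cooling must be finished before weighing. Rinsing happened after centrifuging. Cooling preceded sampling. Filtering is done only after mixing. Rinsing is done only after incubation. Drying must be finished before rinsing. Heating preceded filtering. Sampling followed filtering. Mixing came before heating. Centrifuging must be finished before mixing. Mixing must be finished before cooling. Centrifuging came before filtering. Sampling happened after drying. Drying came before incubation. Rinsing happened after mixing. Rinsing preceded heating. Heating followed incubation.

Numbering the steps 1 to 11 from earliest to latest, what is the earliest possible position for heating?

6

Centrifuging, drying, incubation, mixing, and rinsing must all come before heating — 5 forced predecessors.
Nothing else is forced ahead of heating, so its earliest slot is position 5 + 1 = 6.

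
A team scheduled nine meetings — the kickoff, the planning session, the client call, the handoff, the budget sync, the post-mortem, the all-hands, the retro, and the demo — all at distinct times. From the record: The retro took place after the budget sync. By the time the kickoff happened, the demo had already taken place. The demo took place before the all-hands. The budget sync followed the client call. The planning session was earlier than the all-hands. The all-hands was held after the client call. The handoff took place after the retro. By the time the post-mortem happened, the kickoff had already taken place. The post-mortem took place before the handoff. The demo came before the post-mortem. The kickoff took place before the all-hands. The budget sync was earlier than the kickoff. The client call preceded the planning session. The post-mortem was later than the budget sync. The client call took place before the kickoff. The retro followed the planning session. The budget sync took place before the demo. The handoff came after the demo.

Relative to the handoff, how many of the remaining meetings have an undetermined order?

1

Forced before the handoff: the budget sync, the client call, the demo, the kickoff, the planning session, the post-mortem, and the retro.
That leaves the all-hands with no forced order relative to the handoff — 1.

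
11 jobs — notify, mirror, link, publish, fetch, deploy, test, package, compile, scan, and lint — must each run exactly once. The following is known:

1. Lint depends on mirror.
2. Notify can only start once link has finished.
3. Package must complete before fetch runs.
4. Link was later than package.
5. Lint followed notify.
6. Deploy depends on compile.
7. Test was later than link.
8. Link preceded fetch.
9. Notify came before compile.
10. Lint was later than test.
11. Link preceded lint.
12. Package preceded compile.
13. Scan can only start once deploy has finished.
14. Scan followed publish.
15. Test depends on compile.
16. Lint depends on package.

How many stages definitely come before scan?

Directly stated before scan: deploy and publish.
Compile reaches scan via compile → deploy → scan.
Link reaches scan via link → notify → compile → deploy → scan.
Notify reaches scan via notify → compile → deploy → scan.
Likewise package reaches scan by chaining the stated constraints.
No chain forces fetch (or any of the others) ahead of scan.
That's compile, deploy, link, notify, package, and publish — 6 in all.

6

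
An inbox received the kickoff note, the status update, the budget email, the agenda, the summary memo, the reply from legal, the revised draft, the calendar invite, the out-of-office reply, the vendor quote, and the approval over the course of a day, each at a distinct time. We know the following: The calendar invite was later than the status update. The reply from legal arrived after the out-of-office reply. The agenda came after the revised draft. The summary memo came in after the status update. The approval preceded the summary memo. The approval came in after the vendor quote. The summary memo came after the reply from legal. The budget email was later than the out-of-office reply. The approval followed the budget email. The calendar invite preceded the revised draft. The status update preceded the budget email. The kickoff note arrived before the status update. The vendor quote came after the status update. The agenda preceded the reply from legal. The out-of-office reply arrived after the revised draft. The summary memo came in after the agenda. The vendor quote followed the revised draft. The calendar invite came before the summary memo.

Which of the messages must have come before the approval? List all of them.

Directly stated before the approval: the budget email and the vendor quote.
The calendar invite reaches the approval via the calendar invite → the revised draft → the vendor quote → the approval.
The kickoff note reaches the approval via the kickoff note → the status update → the vendor quote → the approval.
The out-of-office reply reaches the approval via the out-of-office reply → the budget email → the approval.
Likewise the revised draft and the status update each reach the approval by chaining the stated constraints.

the budget email, the calendar invite, the kickoff note, the out-of-office reply, the revised draft, the status update, the vendor quote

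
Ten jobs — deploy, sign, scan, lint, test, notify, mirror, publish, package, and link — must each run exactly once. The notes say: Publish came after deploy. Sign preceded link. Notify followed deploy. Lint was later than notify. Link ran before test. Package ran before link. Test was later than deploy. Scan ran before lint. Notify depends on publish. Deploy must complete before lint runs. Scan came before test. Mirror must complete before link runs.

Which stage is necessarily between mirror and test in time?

Tracing the constraints gives mirror → link → test, so link sits after mirror and before test.
No other stage is forced both after mirror and before test.

link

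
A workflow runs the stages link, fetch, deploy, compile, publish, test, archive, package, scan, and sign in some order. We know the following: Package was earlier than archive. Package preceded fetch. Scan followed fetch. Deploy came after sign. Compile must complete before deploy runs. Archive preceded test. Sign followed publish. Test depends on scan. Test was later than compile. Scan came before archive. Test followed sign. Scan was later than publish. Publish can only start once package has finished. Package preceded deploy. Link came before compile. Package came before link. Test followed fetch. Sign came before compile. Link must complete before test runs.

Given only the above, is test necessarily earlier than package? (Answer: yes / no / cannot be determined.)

no

Tracing the constraints gives package → link → test, so package must come before test.
That means test cannot be before package.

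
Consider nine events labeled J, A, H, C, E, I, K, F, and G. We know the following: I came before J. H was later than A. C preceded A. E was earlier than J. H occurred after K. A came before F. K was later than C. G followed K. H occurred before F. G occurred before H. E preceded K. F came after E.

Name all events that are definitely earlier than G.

Directly stated before G: K.
C reaches G via C → K → G.
E reaches G via E → K → G.

C, E, K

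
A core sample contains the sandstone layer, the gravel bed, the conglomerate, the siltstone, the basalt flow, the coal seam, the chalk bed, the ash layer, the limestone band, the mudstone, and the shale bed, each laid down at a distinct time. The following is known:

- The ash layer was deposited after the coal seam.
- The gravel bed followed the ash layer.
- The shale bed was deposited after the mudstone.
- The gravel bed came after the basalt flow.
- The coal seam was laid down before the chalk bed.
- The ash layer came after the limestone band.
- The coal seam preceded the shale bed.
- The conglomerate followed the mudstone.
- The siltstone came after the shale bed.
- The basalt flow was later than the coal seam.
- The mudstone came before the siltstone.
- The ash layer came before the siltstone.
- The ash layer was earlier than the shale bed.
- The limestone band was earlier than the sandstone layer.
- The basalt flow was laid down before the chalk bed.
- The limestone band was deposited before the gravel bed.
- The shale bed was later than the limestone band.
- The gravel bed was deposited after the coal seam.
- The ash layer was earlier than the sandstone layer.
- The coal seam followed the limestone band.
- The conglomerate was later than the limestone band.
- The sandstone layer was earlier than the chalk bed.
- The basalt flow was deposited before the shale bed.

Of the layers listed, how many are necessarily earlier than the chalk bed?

Directly stated before the chalk bed: the basalt flow, the coal seam, and the sandstone layer.
The ash layer reaches the chalk bed via the ash layer → the sandstone layer → the chalk bed.
The limestone band reaches the chalk bed via the limestone band → the sandstone layer → the chalk bed.
That's the ash layer, the basalt flow, the coal seam, the limestone band, and the sandstone layer — 5 in all.

5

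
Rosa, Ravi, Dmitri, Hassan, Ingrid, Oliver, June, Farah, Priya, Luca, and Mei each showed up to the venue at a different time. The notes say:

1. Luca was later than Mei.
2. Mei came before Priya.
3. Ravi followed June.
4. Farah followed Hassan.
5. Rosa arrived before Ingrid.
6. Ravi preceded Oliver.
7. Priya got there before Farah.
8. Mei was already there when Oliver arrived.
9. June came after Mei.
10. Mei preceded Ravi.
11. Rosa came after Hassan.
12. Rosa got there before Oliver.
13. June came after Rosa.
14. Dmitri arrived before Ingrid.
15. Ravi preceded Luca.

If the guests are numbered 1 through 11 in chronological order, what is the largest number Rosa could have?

Rosa must come before Ingrid, June, Luca, Oliver, and Ravi — 5 guests forced after them.
Everything else can be placed before Rosa in some valid order, so Rosa can sit as late as position 11 − 5 = 6.

6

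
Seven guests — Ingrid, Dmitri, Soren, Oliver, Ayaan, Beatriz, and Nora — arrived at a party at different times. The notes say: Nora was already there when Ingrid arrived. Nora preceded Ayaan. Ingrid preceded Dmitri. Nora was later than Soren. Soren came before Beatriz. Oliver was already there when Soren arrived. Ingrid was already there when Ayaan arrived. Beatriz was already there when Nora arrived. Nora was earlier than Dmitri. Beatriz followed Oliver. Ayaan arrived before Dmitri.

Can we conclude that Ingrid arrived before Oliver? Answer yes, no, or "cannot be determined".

no

Tracing the constraints gives Oliver → Beatriz → Nora → Ingrid, so Oliver must come before Ingrid.
That means Ingrid cannot be before Oliver.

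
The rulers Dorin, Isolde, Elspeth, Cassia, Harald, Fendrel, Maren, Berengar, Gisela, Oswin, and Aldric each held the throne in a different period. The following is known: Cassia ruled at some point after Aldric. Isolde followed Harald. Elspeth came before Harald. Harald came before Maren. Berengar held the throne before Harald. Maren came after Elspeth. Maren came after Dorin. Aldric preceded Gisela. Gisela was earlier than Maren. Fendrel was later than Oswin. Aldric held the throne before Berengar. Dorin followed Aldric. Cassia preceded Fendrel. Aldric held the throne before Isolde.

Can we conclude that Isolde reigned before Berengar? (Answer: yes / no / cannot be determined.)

Tracing the constraints gives Berengar → Harald → Isolde, so Berengar must come before Isolde.
That means Isolde cannot be before Berengar.

no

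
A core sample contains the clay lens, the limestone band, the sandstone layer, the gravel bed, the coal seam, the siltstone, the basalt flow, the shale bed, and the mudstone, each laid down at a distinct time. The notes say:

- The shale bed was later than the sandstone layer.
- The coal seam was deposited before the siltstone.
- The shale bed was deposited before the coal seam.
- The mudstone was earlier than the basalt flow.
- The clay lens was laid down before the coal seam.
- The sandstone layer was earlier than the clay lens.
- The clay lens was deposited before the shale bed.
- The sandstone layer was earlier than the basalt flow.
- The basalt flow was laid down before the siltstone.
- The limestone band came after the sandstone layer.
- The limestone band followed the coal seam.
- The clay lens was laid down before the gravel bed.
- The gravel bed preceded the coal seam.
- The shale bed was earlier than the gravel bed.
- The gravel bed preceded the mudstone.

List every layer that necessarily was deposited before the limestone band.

Directly stated before the limestone band: the coal seam and the sandstone layer.
The clay lens reaches the limestone band via the clay lens → the coal seam → the limestone band.
The gravel bed reaches the limestone band via the gravel bed → the coal seam → the limestone band.
The shale bed reaches the limestone band via the shale bed → the coal seam → the limestone band.

the clay lens, the coal seam, the gravel bed, the sandstone layer, the shale bed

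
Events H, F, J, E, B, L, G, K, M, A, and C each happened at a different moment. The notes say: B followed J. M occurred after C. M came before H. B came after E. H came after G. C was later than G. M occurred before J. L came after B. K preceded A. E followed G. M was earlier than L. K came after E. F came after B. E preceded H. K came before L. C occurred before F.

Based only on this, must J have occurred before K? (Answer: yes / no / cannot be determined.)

cannot be determined

No chain of stated constraints runs from J to K, and none runs from K to J either.
So the relative order of J and K is not fixed by the given facts.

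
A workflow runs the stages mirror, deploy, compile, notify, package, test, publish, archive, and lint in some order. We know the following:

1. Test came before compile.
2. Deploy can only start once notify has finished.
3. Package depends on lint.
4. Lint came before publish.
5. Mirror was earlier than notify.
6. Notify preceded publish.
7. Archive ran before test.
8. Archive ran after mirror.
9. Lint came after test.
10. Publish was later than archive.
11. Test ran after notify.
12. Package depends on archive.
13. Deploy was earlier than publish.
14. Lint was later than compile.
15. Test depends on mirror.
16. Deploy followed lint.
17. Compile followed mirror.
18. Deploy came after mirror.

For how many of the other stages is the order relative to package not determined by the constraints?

Forced before package: archive, compile, lint, mirror, notify, and test.
That leaves deploy and publish with no forced order relative to package — 2.

2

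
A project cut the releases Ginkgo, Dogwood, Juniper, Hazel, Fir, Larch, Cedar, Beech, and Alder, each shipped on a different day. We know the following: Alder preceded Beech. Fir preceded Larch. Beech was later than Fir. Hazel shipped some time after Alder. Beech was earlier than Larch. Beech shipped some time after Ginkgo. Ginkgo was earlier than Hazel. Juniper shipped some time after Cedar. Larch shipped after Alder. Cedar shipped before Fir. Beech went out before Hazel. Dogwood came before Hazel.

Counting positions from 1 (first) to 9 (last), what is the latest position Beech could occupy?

Beech must come before Hazel and Larch — 2 releases forced after it.
Everything else can be placed before Beech in some valid order, so Beech can sit as late as position 9 − 2 = 7.

7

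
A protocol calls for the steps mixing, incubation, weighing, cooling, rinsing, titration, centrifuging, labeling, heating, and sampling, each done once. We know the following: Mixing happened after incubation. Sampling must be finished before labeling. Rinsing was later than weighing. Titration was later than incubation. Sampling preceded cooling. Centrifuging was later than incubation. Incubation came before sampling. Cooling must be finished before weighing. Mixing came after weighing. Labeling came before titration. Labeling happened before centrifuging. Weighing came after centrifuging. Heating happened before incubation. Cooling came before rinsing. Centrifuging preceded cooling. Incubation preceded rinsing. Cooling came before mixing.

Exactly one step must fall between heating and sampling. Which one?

incubation

Tracing the constraints gives heating → incubation → sampling, so incubation sits after heating and before sampling.
No other step is forced both after heating and before sampling.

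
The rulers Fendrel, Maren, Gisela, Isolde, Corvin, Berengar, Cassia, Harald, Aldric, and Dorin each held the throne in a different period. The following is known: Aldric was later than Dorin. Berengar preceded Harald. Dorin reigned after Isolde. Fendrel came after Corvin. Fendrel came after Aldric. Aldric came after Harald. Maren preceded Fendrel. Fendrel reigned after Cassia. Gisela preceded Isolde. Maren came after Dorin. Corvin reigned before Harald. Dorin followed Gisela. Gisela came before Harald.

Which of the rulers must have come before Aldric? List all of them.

Directly stated before Aldric: Dorin and Harald.
Berengar reaches Aldric via Berengar → Harald → Aldric.
Corvin reaches Aldric via Corvin → Harald → Aldric.
Gisela reaches Aldric via Gisela → Harald → Aldric.
Likewise Isolde reaches Aldric by chaining the stated constraints.
No chain forces Fendrel (or any of the others) ahead of Aldric.

Berengar, Corvin, Dorin, Gisela, Harald, Isolde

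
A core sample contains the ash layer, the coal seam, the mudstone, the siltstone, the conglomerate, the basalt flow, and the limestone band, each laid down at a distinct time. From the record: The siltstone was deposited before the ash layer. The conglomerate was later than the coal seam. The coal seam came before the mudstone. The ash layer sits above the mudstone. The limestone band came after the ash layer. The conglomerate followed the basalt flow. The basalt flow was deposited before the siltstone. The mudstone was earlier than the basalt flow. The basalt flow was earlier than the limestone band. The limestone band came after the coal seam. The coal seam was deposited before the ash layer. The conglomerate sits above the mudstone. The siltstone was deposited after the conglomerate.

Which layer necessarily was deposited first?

The coal seam has a chain of constraints placing it before every other layer, so the coal seam must be first.

the coal seam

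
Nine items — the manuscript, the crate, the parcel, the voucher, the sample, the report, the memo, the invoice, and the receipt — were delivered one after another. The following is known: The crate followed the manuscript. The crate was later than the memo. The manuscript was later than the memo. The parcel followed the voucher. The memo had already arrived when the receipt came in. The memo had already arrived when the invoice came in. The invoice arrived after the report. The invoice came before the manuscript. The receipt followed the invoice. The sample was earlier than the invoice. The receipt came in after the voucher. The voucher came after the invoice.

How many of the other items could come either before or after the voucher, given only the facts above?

Forced before the voucher: the invoice, the memo, the report, and the sample; forced after the voucher: the parcel and the receipt.
That leaves the crate and the manuscript with no forced order relative to the voucher — 2.

2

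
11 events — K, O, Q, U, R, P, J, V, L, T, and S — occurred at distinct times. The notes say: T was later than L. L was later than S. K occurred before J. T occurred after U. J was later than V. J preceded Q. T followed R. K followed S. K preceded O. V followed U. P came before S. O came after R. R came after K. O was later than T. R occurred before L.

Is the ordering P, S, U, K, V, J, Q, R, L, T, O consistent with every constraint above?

yes

Check each stated constraint against the proposed order — e.g. K is ahead of O; U is ahead of T. Every pair is in the required order; nothing is violated.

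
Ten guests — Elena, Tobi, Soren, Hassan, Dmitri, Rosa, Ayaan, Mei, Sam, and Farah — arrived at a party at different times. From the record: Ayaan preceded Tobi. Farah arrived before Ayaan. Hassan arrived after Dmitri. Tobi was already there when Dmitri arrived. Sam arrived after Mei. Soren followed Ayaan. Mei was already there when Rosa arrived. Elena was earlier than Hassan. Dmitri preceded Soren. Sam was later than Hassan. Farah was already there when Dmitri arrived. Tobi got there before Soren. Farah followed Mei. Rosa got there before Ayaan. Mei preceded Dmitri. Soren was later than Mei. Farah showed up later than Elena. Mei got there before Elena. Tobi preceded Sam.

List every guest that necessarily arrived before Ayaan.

Elena, Farah, Mei, Rosa

Directly stated before Ayaan: Farah and Rosa.
Elena reaches Ayaan via Elena → Farah → Ayaan.
Mei reaches Ayaan via Mei → Rosa → Ayaan.
No chain forces Soren (or any of the others) ahead of Ayaan.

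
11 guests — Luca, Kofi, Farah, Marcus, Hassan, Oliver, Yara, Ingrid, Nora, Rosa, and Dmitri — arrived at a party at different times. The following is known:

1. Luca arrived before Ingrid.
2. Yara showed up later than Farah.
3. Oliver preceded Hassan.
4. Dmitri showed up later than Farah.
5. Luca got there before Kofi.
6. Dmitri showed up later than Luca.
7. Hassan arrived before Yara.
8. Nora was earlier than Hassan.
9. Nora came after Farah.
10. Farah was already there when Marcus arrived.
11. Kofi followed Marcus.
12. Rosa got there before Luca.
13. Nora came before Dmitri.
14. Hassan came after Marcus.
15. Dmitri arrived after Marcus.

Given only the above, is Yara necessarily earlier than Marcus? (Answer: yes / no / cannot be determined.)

no

Tracing the constraints gives Marcus → Hassan → Yara, so Marcus must come before Yara.
That means Yara cannot be before Marcus.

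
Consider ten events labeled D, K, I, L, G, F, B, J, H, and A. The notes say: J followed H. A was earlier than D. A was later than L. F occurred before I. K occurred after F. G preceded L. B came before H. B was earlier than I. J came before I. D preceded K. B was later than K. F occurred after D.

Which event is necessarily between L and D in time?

Tracing the constraints gives L → A → D, so A sits after L and before D.
No other event is forced both after L and before D.

A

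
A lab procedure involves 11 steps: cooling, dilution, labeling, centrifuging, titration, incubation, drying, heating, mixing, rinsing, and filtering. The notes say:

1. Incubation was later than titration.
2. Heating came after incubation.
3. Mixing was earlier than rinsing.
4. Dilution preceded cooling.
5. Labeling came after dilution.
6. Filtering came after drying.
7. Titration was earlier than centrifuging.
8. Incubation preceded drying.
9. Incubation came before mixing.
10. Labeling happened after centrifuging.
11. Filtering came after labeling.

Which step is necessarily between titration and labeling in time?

Tracing the constraints gives titration → centrifuging → labeling, so centrifuging sits after titration and before labeling.
No other step is forced both after titration and before labeling.

centrifuging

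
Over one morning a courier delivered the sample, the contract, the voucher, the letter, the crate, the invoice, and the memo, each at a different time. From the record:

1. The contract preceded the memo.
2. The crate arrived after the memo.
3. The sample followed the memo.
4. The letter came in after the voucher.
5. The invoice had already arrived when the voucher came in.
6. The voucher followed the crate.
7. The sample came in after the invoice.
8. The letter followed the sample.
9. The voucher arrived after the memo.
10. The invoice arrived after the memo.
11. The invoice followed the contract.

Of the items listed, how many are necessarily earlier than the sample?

Directly stated before the sample: the invoice and the memo.
The contract reaches the sample via the contract → the memo → the sample.
That's the contract, the invoice, and the memo — 3 in all.

3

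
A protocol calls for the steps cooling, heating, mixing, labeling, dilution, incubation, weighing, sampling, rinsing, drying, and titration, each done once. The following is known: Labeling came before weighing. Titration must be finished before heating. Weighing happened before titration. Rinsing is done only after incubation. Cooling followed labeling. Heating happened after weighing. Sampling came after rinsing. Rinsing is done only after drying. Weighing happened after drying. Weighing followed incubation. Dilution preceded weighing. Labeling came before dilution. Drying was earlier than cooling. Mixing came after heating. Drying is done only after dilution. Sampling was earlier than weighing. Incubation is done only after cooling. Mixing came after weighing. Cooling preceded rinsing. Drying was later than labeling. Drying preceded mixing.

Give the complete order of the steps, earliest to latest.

labeling, dilution, drying, cooling, incubation, rinsing, sampling, weighing, titration, heating, mixing

The constraints fix every adjacent pair, so only one ordering works:
labeling → dilution → drying → cooling → incubation → rinsing → sampling → weighing → titration → heating → mixing.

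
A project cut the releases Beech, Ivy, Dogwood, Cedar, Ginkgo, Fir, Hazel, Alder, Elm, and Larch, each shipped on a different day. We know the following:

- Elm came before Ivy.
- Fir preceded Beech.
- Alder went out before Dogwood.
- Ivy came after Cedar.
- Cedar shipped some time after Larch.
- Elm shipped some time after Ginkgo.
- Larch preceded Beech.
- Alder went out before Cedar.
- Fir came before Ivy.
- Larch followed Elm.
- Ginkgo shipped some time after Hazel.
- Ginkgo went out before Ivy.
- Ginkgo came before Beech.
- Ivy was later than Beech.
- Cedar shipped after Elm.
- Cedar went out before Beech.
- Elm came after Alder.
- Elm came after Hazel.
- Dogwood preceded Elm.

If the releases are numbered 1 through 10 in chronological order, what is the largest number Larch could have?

Larch must come before Beech, Cedar, and Ivy — 3 releases forced after it.
Everything else can be placed before Larch in some valid order, so Larch can sit as late as position 10 − 3 = 7.

7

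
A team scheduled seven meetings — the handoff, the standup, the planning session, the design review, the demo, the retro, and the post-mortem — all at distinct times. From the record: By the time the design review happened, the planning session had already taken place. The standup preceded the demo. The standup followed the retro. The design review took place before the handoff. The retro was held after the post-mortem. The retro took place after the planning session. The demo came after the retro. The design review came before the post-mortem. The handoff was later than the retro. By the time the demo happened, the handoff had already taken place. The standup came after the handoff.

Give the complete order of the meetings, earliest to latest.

The constraints fix every adjacent pair, so only one ordering works:
the planning session → the design review → the post-mortem → the retro → the handoff → the standup → the demo.

the planning session, the design review, the post-mortem, the retro, the handoff, the standup, the demo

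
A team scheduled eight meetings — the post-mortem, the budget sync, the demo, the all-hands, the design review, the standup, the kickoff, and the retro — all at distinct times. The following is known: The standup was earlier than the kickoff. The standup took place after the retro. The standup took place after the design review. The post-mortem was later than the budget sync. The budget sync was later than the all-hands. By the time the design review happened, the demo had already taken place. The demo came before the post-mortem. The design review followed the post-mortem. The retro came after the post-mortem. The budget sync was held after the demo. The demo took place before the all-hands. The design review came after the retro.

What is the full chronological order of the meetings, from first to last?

The constraints fix every adjacent pair, so only one ordering works:
the demo → the all-hands → the budget sync → the post-mortem → the retro → the design review → the standup → the kickoff.

the demo, the all-hands, the budget sync, the post-mortem, the retro, the design review, the standup, the kickoff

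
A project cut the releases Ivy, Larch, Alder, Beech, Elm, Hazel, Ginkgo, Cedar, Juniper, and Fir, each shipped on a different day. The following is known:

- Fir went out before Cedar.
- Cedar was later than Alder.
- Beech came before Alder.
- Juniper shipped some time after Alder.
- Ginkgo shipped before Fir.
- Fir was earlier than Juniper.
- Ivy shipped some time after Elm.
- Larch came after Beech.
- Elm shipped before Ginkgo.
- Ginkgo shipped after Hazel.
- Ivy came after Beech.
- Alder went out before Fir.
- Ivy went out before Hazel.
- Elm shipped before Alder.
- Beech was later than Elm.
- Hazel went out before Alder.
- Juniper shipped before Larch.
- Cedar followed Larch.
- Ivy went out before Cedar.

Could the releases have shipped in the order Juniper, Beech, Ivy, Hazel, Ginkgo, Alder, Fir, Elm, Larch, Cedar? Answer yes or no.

no

The constraints require Alder before Juniper, but in the proposed sequence Juniper appears ahead of Alder. That one violation is enough.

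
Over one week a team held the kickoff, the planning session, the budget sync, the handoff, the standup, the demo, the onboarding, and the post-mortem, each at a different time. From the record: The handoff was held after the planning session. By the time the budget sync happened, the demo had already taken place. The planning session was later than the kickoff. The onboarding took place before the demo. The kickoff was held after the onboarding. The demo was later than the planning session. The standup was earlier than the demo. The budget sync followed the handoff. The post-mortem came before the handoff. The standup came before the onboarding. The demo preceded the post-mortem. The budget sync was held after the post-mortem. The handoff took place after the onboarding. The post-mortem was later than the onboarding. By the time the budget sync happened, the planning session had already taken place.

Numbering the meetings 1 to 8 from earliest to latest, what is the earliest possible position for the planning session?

4

The kickoff, the onboarding, and the standup must all come before the planning session — 3 forced predecessors.
Nothing else is forced ahead of the planning session, so its earliest slot is position 3 + 1 = 4.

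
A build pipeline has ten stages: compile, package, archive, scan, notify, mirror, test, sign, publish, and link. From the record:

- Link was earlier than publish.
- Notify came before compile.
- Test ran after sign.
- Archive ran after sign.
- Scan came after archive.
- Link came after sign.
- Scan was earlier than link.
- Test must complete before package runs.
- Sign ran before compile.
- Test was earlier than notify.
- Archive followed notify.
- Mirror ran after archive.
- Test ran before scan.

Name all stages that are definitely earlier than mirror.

Directly stated before mirror: archive.
Notify reaches mirror via notify → archive → mirror.
Sign reaches mirror via sign → archive → mirror.
Test reaches mirror via test → notify → archive → mirror.
No chain forces link (or any of the others) ahead of mirror.

archive, notify, sign, test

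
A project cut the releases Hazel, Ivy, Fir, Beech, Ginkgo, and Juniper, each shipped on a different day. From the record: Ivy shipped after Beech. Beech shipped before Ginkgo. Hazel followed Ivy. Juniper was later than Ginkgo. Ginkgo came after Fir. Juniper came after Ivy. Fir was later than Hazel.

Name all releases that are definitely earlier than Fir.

Directly stated before Fir: Hazel.
Beech reaches Fir via Beech → Ivy → Hazel → Fir.
Ivy reaches Fir via Ivy → Hazel → Fir.

Beech, Hazel, Ivy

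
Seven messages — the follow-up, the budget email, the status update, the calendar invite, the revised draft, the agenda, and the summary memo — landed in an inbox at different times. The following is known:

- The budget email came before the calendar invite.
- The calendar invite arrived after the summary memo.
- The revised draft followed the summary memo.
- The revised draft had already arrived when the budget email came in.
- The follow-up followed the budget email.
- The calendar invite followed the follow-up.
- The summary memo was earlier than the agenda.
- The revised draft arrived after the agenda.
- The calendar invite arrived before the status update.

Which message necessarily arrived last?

the status update

Every other message has a chain of constraints placing it before the status update, so the status update is last.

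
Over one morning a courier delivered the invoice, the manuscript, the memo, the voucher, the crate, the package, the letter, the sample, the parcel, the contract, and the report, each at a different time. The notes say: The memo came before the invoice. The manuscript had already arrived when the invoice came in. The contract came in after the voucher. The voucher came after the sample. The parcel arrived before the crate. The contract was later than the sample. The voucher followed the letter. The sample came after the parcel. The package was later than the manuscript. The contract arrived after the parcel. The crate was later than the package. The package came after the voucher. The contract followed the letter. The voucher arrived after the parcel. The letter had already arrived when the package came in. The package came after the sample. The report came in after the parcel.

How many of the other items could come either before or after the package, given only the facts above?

4

Forced before the package: the letter, the manuscript, the parcel, the sample, and the voucher; forced after the package: the crate.
That leaves the contract, the invoice, the memo, and the report with no forced order relative to the package — 4.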